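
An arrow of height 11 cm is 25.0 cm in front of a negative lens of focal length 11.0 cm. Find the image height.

3.36 cm

For a negative lens, f = -11.0 cm.
1/d_i = 1/f − 1/d_o = 1/(-11.00) − 1/(25.0) = -0.1309, so d_i = -7.639 cm.
m = −d_i/d_o = +0.3056.
|h_i| = |m|·h_o = 0.3056 × 11 = 3.36 cm. The image is virtual, upright and reduced, on the same side as the object.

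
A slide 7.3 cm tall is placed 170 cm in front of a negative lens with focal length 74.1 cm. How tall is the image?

2.22 cm

For a negative lens, f = -74.1 cm.
1/d_i = 1/f − 1/d_o = 1/(-74.10) − 1/(170) = -0.01938, so d_i = -51.61 cm.
m = −d_i/d_o = +0.3036.
|h_i| = |m|·h_o = 0.3036 × 7.3 = 2.22 cm. The image is virtual, upright and reduced, on the same side as the object.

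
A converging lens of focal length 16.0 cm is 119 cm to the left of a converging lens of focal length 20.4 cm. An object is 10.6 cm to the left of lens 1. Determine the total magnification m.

Lens 1: 1/d_i1 = 1/(16.0) − 1/(10.6) = -0.03184, so d_i1 = -31.41 cm; m₁ = −d_i1/d_o1 = +2.963.
d_o2 = 119 − (-31.41) = 150.4 cm.
Lens 2: 1/d_i2 = 1/(20.4) − 1/(150.4) = 0.04237, so d_i2 = 23.60 cm; m₂ = −d_i2/d_o2 = -0.1569.
m = m₁·m₂ = (+2.963)(-0.1569) = -0.465.

m = -0.465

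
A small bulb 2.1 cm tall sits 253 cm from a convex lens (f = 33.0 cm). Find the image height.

1/d_i = 1/f − 1/d_o = 1/(33.00) − 1/(253) = 0.02635, so d_i = 37.95 cm.
m = −d_i/d_o = -0.1500.
|h_i| = |m|·h_o = 0.1500 × 2.1 = 0.315 cm. The image is real, inverted and reduced, on the far side of the lens.

0.315 cm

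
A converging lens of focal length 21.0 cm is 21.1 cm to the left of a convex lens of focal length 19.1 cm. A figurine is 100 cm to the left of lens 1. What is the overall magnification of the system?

m = -0.207

Lens 1: 1/d_i1 = 1/(21.0) − 1/(100) = 0.03762, so d_i1 = 26.58 cm; m₁ = −d_i1/d_o1 = -0.2658.
d_o2 = 21.1 − (26.58) = -5.480 cm (virtual object).
Lens 2: 1/d_i2 = 1/(19.1) − 1/(-5.480) = 0.2348, so d_i2 = 4.258 cm; m₂ = −d_i2/d_o2 = +0.7771.
m = m₁·m₂ = (-0.2658)(+0.7771) = -0.207.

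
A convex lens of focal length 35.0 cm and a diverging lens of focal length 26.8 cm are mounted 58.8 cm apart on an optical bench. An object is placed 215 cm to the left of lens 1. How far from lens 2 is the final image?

10.4 cm

Lens 1: 1/d_i1 = 1/f₁ − 1/d_o1 = 1/(35.0) − 1/(215) = 0.02392, so d_i1 = 41.81 cm.
The intermediate image is 41.81 cm to the right of lens 1, which is 58.8 − (41.81) = 16.99 cm to the left of lens 2, so d_o2 = +16.99 cm.
Lens 2 is diverging, so f₂ = −26.8 cm.
Lens 2: 1/d_i2 = 1/f₂ − 1/d_o2 = 1/(-26.8) − 1/(16.99) = -0.09617, so d_i2 = -10.4 cm.
The final image is virtual, 10.4 cm to the left of lens 2 (overall magnification ≈ -0.12).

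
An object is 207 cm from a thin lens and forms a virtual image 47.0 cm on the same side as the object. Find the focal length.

f = -60.8 cm (diverging)

Virtual image ⇒ d_i = −47.0 cm.
1/f = 1/d_o + 1/d_i = 1/(207) + 1/(-47.0) = -0.01645, so f = -60.8 cm.
Since f is negative, the thin lens is diverging.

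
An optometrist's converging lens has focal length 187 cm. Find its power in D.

f = 187 cm = 1.87 m.
P = 1/f = 1/(1.87 m) = +0.535 D.

P = +0.535 D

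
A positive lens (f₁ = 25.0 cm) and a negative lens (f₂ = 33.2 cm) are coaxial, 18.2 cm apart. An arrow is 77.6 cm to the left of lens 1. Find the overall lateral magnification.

Lens 1: 1/d_i1 = 1/(25.0) − 1/(77.6) = 0.02711, so d_i1 = 36.88 cm; m₁ = −d_i1/d_o1 = -0.4753.
d_o2 = 18.2 − (36.88) = -18.68 cm (virtual object).
f₂ = −33.2 cm (diverging).
Lens 2: 1/d_i2 = 1/(-33.2) − 1/(-18.68) = 0.02341, so d_i2 = 42.71 cm; m₂ = −d_i2/d_o2 = +2.287.
m = m₁·m₂ = (-0.4753)(+2.287) = -1.09.

m = -1.09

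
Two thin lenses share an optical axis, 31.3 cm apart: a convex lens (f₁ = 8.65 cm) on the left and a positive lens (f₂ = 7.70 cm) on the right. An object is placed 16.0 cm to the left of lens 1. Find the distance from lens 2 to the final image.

Lens 1: 1/d_i1 = 1/f₁ − 1/d_o1 = 1/(8.65) − 1/(16.0) = 0.05311, so d_i1 = 18.83 cm.
The intermediate image is 18.83 cm to the right of lens 1, which is 31.3 − (18.83) = 12.47 cm to the left of lens 2, so d_o2 = +12.47 cm.
Lens 2: 1/d_i2 = 1/f₂ − 1/d_o2 = 1/(7.70) − 1/(12.47) = 0.04968, so d_i2 = 20.1 cm.
The final image is real, 20.1 cm to the right of lens 2 (overall magnification ≈ 1.9).

20.1 cm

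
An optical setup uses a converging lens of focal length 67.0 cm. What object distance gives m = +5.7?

m = −d_i/d_o ⇒ d_i = −m·d_o.
1/f = 1/d_o + 1/d_i = 1/d_o − 1/(m·d_o) = (1 − 1/m)/d_o, so d_o = f(1 − 1/m) = (67.00)(1 − 1/(+5.7)) = 55.2 cm.

55.2 cm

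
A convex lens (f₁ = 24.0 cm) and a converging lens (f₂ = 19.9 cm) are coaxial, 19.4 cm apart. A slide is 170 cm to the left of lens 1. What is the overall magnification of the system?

Lens 1: 1/d_i1 = 1/(24.0) − 1/(170) = 0.03578, so d_i1 = 27.95 cm; m₁ = −d_i1/d_o1 = -0.1644.
d_o2 = 19.4 − (27.95) = -8.550 cm (virtual object).
Lens 2: 1/d_i2 = 1/(19.9) − 1/(-8.550) = 0.1672, so d_i2 = 5.980 cm; m₂ = −d_i2/d_o2 = +0.6995.
m = m₁·m₂ = (-0.1644)(+0.6995) = -0.115.

m = -0.115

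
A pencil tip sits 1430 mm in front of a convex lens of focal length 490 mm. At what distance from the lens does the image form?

Lens equation: 1/v = 1/f − 1/u = 1/(490.0) − 1/(1430) = 0.002041 − 0.0006993 = 0.001342, so v = 745 mm.
The image is real, inverted and reduced, on the far side of the lens.

745 mm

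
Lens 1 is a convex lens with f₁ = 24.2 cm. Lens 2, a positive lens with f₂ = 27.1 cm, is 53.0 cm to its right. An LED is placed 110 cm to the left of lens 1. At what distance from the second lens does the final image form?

Lens 1: 1/d_i1 = 1/f₁ − 1/d_o1 = 1/(24.2) − 1/(110) = 0.03223, so d_i1 = 31.03 cm.
The intermediate image is 31.03 cm to the right of lens 1, which is 53.0 − (31.03) = 21.97 cm to the left of lens 2, so d_o2 = +21.97 cm.
Lens 2: 1/d_i2 = 1/f₂ − 1/d_o2 = 1/(27.1) − 1/(21.97) = -0.008616, so d_i2 = -116 cm.
The final image is virtual, 116 cm to the left of lens 2 (overall magnification ≈ -1.5).

116 cm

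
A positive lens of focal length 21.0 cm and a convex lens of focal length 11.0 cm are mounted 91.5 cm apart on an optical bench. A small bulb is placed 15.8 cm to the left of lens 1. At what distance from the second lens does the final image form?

Lens 1: 1/d_i1 = 1/f₁ − 1/d_o1 = 1/(21.0) − 1/(15.8) = -0.01567, so d_i1 = -63.81 cm.
The intermediate image is 63.81 cm to the left of lens 1 (virtual), which is 91.5 − (-63.81) = 155.3 cm to the left of lens 2, so d_o2 = +155.3 cm.
Lens 2: 1/d_i2 = 1/f₂ − 1/d_o2 = 1/(11.0) − 1/(155.3) = 0.08447, so d_i2 = 11.8 cm.
The final image is real, 11.8 cm to the right of lens 2 (overall magnification ≈ -0.31).

11.8 cm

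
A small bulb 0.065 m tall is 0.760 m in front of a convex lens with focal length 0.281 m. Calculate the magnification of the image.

1/d_i = 1/f − 1/d_o = 1/(0.2810) − 1/(0.760) = 2.243, so d_i = 0.4458 m.
m = −d_i/d_o = −(0.4458)/(0.760) = -0.587.
The image is real, inverted and reduced, on the far side of the lens.

m = -0.587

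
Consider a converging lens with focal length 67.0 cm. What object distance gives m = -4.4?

m = −d_i/d_o ⇒ d_i = −m·d_o.
1/f = 1/d_o + 1/d_i = 1/d_o − 1/(m·d_o) = (1 − 1/m)/d_o, so d_o = f(1 − 1/m) = (67.00)(1 − 1/(-4.4)) = 82.2 cm.

82.2 cm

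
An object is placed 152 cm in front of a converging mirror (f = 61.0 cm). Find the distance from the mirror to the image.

Mirror equation: 1/v = 1/f − 1/u = 1/(61.00) − 1/(152) = 0.01639 − 0.006579 = 0.009814, so v = 102 cm.
The image is real, inverted and reduced, in front of the mirror.

102 cm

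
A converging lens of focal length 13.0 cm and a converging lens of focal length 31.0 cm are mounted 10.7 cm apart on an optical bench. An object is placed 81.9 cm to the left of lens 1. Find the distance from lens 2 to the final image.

4.12 cm

Lens 1: 1/d_i1 = 1/f₁ − 1/d_o1 = 1/(13.0) − 1/(81.9) = 0.06471, so d_i1 = 15.45 cm.
The intermediate image is 15.45 cm to the right of lens 1, which lies 4.750 cm to the right of lens 2 — a virtual object — so d_o2 = −4.750 cm.
Lens 2: 1/d_i2 = 1/f₂ − 1/d_o2 = 1/(31.0) − 1/(-4.750) = 0.2428, so d_i2 = 4.12 cm.
The final image is real, 4.12 cm to the right of lens 2 (overall magnification ≈ -0.16).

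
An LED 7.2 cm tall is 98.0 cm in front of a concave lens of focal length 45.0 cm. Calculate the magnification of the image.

m = +0.315

For a concave lens, f = -45.0 cm.
1/d_i = 1/f − 1/d_o = 1/(-45.00) − 1/(98.0) = -0.03243, so d_i = -30.84 cm.
m = −d_i/d_o = −(-30.84)/(98.0) = +0.315.
The image is virtual, upright and reduced, on the same side as the object.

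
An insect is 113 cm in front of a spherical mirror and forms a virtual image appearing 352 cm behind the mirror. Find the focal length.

Virtual image ⇒ d_i = −352 cm.
1/f = 1/d_o + 1/d_i = 1/(113) + 1/(-352) = 0.006009, so f = 166 cm.
Since f is positive, the spherical mirror is concave.

f = 166 cm (concave)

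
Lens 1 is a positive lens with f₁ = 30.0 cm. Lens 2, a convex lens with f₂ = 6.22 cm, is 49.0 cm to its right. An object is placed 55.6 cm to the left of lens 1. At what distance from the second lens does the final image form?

Lens 1: 1/d_i1 = 1/f₁ − 1/d_o1 = 1/(30.0) − 1/(55.6) = 0.01535, so d_i1 = 65.16 cm.
The intermediate image is 65.16 cm to the right of lens 1, which lies 16.16 cm to the right of lens 2 — a virtual object — so d_o2 = −16.16 cm.
Lens 2: 1/d_i2 = 1/f₂ − 1/d_o2 = 1/(6.22) − 1/(-16.16) = 0.2227, so d_i2 = 4.49 cm.
The final image is real, 4.49 cm to the right of lens 2 (overall magnification ≈ -0.33).

4.49 cm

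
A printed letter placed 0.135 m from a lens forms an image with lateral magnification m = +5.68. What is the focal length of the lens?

f = 0.164 m (converging)

m = −d_i/d_o ⇒ d_i = −m·d_o = −(+5.68)·(0.135) = -0.7668 m.
1/f = 1/d_o + 1/d_i = 1/(0.135) + 1/(-0.7668) = 6.103, so f = 0.164 m.
Since f is positive, the lens is converging.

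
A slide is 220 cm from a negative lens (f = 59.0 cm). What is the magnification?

For a negative lens, f = -59.0 cm.
1/d_i = 1/f − 1/d_o = 1/(-59.00) − 1/(220) = -0.02149, so d_i = -46.52 cm.
m = −d_i/d_o = −(-46.52)/(220) = +0.211.
The image is virtual, upright and reduced, on the same side as the object.

m = +0.211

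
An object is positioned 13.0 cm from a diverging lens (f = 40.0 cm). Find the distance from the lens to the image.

9.81 cm

For a diverging lens, f = -40.0 cm.
Thin-lens equation: 1/s_i = 1/f − 1/s_o = 1/(-40.00) − 1/(13.0) = -0.02500 − 0.07692 = -0.1019, so s_i = -9.81 cm.
The image is virtual, upright and reduced, on the same side as the object.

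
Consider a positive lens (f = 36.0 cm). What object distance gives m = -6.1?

41.9 cm

m = −d_i/d_o ⇒ d_i = −m·d_o.
1/f = 1/d_o + 1/d_i = 1/d_o − 1/(m·d_o) = (1 − 1/m)/d_o, so d_o = f(1 − 1/m) = (36.00)(1 − 1/(-6.1)) = 41.9 cm.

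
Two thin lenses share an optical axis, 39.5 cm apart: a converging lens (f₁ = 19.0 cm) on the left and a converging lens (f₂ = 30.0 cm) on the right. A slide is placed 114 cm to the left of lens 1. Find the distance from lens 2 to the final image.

Lens 1: 1/d_i1 = 1/f₁ − 1/d_o1 = 1/(19.0) − 1/(114) = 0.04386, so d_i1 = 22.80 cm.
The intermediate image is 22.80 cm to the right of lens 1, which is 39.5 − (22.80) = 16.70 cm to the left of lens 2, so d_o2 = +16.70 cm.
Lens 2: 1/d_i2 = 1/f₂ − 1/d_o2 = 1/(30.0) − 1/(16.70) = -0.02655, so d_i2 = -37.7 cm.
The final image is virtual, 37.7 cm to the left of lens 2 (overall magnification ≈ -0.45).

37.7 cm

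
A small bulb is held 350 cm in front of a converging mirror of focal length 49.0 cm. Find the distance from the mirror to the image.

Mirror equation: 1/v = 1/f − 1/u = 1/(49.00) − 1/(350) = 0.02041 − 0.002857 = 0.01755, so v = 57.0 cm.
The image is real, inverted and reduced, in front of the mirror.

57.0 cm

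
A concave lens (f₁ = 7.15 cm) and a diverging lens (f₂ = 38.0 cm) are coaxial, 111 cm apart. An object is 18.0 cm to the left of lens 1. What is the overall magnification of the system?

f₁ = −7.15 cm (diverging).
Lens 1: 1/d_i1 = 1/(-7.15) − 1/(18.0) = -0.1954, so d_i1 = -5.117 cm; m₁ = −d_i1/d_o1 = +0.2843.
d_o2 = 111 − (-5.117) = 116.1 cm.
f₂ = −38.0 cm (diverging).
Lens 2: 1/d_i2 = 1/(-38.0) − 1/(116.1) = -0.03493, so d_i2 = -28.63 cm; m₂ = −d_i2/d_o2 = +0.2466.
m = m₁·m₂ = (+0.2843)(+0.2466) = +0.0701.

m = +0.0701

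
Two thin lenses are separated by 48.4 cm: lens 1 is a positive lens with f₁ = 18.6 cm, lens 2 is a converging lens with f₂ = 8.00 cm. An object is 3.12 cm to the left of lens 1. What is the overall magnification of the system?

Lens 1: 1/d_i1 = 1/(18.6) − 1/(3.12) = -0.2667, so d_i1 = -3.749 cm; m₁ = −d_i1/d_o1 = +1.202.
d_o2 = 48.4 − (-3.749) = 52.15 cm.
Lens 2: 1/d_i2 = 1/(8.00) − 1/(52.15) = 0.1058, so d_i2 = 9.450 cm; m₂ = −d_i2/d_o2 = -0.1812.
m = m₁·m₂ = (+1.202)(-0.1812) = -0.218.

m = -0.218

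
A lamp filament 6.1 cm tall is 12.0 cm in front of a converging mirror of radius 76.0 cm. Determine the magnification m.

m = +1.46

f = R/2 = 76.0/2 = 38.00 cm.
1/d_i = 1/f − 1/d_o = 1/(38.00) − 1/(12.0) = -0.05702, so d_i = -17.54 cm.
m = −d_i/d_o = −(-17.54)/(12.0) = +1.46.
The image is virtual, upright and enlarged, behind the mirror.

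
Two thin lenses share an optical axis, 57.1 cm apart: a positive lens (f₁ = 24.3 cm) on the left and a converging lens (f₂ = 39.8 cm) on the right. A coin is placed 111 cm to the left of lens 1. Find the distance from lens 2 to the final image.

Lens 1: 1/d_i1 = 1/f₁ − 1/d_o1 = 1/(24.3) − 1/(111) = 0.03214, so d_i1 = 31.11 cm.
The intermediate image is 31.11 cm to the right of lens 1, which is 57.1 − (31.11) = 25.99 cm to the left of lens 2, so d_o2 = +25.99 cm.
Lens 2: 1/d_i2 = 1/f₂ − 1/d_o2 = 1/(39.8) − 1/(25.99) = -0.01335, so d_i2 = -74.9 cm.
The final image is virtual, 74.9 cm to the left of lens 2 (overall magnification ≈ -0.81).

74.9 cm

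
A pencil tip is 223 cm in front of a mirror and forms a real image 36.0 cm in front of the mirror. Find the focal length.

f = 31.0 cm (concave)

Real image ⇒ d_i = +36.0 cm.
1/f = 1/d_o + 1/d_i = 1/(223) + 1/(36.0) = 0.03226, so f = 31.0 cm.
Since f is positive, the mirror is concave.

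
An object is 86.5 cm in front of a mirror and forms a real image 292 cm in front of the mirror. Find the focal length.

f = 66.7 cm (concave)

Real image ⇒ d_i = +292 cm.
1/f = 1/d_o + 1/d_i = 1/(86.5) + 1/(292) = 0.01499, so f = 66.7 cm.
Since f is positive, the mirror is concave.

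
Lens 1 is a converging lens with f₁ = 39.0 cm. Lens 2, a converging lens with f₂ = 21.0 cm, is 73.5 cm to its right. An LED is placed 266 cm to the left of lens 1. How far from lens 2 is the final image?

85.9 cm

Lens 1: 1/d_i1 = 1/f₁ − 1/d_o1 = 1/(39.0) − 1/(266) = 0.02188, so d_i1 = 45.70 cm.
The intermediate image is 45.70 cm to the right of lens 1, which is 73.5 − (45.70) = 27.80 cm to the left of lens 2, so d_o2 = +27.80 cm.
Lens 2: 1/d_i2 = 1/f₂ − 1/d_o2 = 1/(21.0) − 1/(27.80) = 0.01165, so d_i2 = 85.9 cm.
The final image is real, 85.9 cm to the right of lens 2 (overall magnification ≈ 0.53).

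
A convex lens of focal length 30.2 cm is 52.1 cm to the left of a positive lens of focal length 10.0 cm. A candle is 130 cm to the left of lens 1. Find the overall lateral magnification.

m = +1.10

Lens 1: 1/d_i1 = 1/(30.2) − 1/(130) = 0.02542, so d_i1 = 39.34 cm; m₁ = −d_i1/d_o1 = -0.3026.
d_o2 = 52.1 − (39.34) = 12.76 cm.
Lens 2: 1/d_i2 = 1/(10.0) − 1/(12.76) = 0.02163, so d_i2 = 46.23 cm; m₂ = −d_i2/d_o2 = -3.623.
m = m₁·m₂ = (-0.3026)(-3.623) = +1.10.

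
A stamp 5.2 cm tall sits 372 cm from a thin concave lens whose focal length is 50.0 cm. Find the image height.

For a concave lens, f = -50.0 cm.
1/d_i = 1/f − 1/d_o = 1/(-50.00) − 1/(372) = -0.02269, so d_i = -44.08 cm.
m = −d_i/d_o = +0.1185.
|h_i| = |m|·h_o = 0.1185 × 5.2 = 0.616 cm. The image is virtual, upright and reduced, on the same side as the object.

0.616 cm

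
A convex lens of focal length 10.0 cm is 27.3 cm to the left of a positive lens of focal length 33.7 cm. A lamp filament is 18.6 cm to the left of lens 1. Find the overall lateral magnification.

Lens 1: 1/d_i1 = 1/(10.0) − 1/(18.6) = 0.04624, so d_i1 = 21.63 cm; m₁ = −d_i1/d_o1 = -1.163.
d_o2 = 27.3 − (21.63) = 5.670 cm.
Lens 2: 1/d_i2 = 1/(33.7) − 1/(5.670) = -0.1467, so d_i2 = -6.817 cm; m₂ = −d_i2/d_o2 = +1.202.
m = m₁·m₂ = (-1.163)(+1.202) = -1.40.

m = -1.40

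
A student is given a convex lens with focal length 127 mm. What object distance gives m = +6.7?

m = −d_i/d_o ⇒ d_i = −m·d_o.
1/f = 1/d_o + 1/d_i = 1/d_o − 1/(m·d_o) = (1 − 1/m)/d_o, so d_o = f(1 − 1/m) = (127.0)(1 − 1/(+6.7)) = 108 mm.

108 mm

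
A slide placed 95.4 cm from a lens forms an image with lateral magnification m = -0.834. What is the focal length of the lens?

f = 43.4 cm (converging)

m = −d_i/d_o ⇒ d_i = −m·d_o = −(-0.834)·(95.4) = 79.56 cm.
1/f = 1/d_o + 1/d_i = 1/(95.4) + 1/(79.56) = 0.02305, so f = 43.4 cm.
Since f is positive, the lens is converging.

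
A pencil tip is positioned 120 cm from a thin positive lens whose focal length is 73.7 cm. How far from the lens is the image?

Lens equation: 1/d_i = 1/f − 1/d_o = 1/(73.70) − 1/(120) = 0.01357 − 0.008333 = 0.005235, so d_i = 191 cm.
The image is real, inverted and enlarged, on the far side of the lens.

191 cm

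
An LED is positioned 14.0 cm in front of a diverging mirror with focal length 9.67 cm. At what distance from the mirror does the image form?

5.72 cm

For a diverging mirror, f = -9.67 cm.
Mirror equation: 1/d_i = 1/f − 1/d_o = 1/(-9.670) − 1/(14.0) = -0.1034 − 0.07143 = -0.1748, so d_i = -5.72 cm.
The image is virtual, upright and reduced, behind the mirror.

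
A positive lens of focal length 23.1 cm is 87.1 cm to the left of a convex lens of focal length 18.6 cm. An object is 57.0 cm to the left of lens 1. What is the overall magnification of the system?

m = +0.427

Lens 1: 1/d_i1 = 1/(23.1) − 1/(57.0) = 0.02575, so d_i1 = 38.84 cm; m₁ = −d_i1/d_o1 = -0.6814.
d_o2 = 87.1 − (38.84) = 48.26 cm.
Lens 2: 1/d_i2 = 1/(18.6) − 1/(48.26) = 0.03304, so d_i2 = 30.26 cm; m₂ = −d_i2/d_o2 = -0.6271.
m = m₁·m₂ = (-0.6814)(-0.6271) = +0.427.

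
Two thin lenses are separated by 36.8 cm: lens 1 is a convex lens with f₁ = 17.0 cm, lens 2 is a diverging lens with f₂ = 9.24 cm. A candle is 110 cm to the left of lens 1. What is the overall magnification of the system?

Lens 1: 1/d_i1 = 1/(17.0) − 1/(110) = 0.04973, so d_i1 = 20.11 cm; m₁ = −d_i1/d_o1 = -0.1828.
d_o2 = 36.8 − (20.11) = 16.69 cm.
f₂ = −9.24 cm (diverging).
Lens 2: 1/d_i2 = 1/(-9.24) − 1/(16.69) = -0.1681, so d_i2 = -5.947 cm; m₂ = −d_i2/d_o2 = +0.3563.
m = m₁·m₂ = (-0.1828)(+0.3563) = -0.0651.

m = -0.0651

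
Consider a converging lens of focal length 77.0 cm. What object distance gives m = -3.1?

102 cm

m = −d_i/d_o ⇒ d_i = −m·d_o.
1/f = 1/d_o + 1/d_i = 1/d_o − 1/(m·d_o) = (1 − 1/m)/d_o, so d_o = f(1 − 1/m) = (77.00)(1 − 1/(-3.1)) = 102 cm.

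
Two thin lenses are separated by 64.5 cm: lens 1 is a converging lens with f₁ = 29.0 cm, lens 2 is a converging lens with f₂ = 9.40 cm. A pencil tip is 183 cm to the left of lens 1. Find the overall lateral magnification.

Lens 1: 1/d_i1 = 1/(29.0) − 1/(183) = 0.02902, so d_i1 = 34.46 cm; m₁ = −d_i1/d_o1 = -0.1883.
d_o2 = 64.5 − (34.46) = 30.04 cm.
Lens 2: 1/d_i2 = 1/(9.40) − 1/(30.04) = 0.07309, so d_i2 = 13.68 cm; m₂ = −d_i2/d_o2 = -0.4554.
m = m₁·m₂ = (-0.1883)(-0.4554) = +0.0858.

m = +0.0858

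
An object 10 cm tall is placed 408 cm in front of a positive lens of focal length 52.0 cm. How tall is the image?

1.46 cm

1/d_i = 1/f − 1/d_o = 1/(52.00) − 1/(408) = 0.01678, so d_i = 59.60 cm.
m = −d_i/d_o = -0.1461.
|h_i| = |m|·h_o = 0.1461 × 10 = 1.46 cm. The image is real, inverted and reduced, on the far side of the lens.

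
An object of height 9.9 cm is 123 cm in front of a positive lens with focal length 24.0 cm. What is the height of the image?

1/d_i = 1/f − 1/d_o = 1/(24.00) − 1/(123) = 0.03354, so d_i = 29.82 cm.
m = −d_i/d_o = -0.2424.
|h_i| = |m|·h_o = 0.2424 × 9.9 = 2.40 cm. The image is real, inverted and reduced, on the far side of the lens.

2.40 cm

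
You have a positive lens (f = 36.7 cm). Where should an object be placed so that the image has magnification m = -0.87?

m = −d_i/d_o ⇒ d_i = −m·d_o.
1/f = 1/d_o + 1/d_i = 1/d_o − 1/(m·d_o) = (1 − 1/m)/d_o, so d_o = f(1 − 1/m) = (36.70)(1 − 1/(-0.87)) = 78.9 cm.

78.9 cm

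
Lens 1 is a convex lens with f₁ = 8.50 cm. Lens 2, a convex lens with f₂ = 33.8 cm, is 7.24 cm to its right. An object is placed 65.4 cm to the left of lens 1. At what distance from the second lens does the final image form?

2.35 cm

Lens 1: 1/d_i1 = 1/f₁ − 1/d_o1 = 1/(8.50) − 1/(65.4) = 0.1024, so d_i1 = 9.770 cm.
The intermediate image is 9.770 cm to the right of lens 1, which lies 2.530 cm to the right of lens 2 — a virtual object — so d_o2 = −2.530 cm.
Lens 2: 1/d_i2 = 1/f₂ − 1/d_o2 = 1/(33.8) − 1/(-2.530) = 0.4248, so d_i2 = 2.35 cm.
The final image is real, 2.35 cm to the right of lens 2 (overall magnification ≈ -0.14).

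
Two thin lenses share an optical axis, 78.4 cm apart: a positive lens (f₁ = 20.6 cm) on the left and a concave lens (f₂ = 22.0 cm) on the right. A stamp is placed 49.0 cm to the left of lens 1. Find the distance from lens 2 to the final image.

Lens 1: 1/d_i1 = 1/f₁ − 1/d_o1 = 1/(20.6) − 1/(49.0) = 0.02814, so d_i1 = 35.54 cm.
The intermediate image is 35.54 cm to the right of lens 1, which is 78.4 − (35.54) = 42.86 cm to the left of lens 2, so d_o2 = +42.86 cm.
Lens 2 is diverging, so f₂ = −22.0 cm.
Lens 2: 1/d_i2 = 1/f₂ − 1/d_o2 = 1/(-22.0) − 1/(42.86) = -0.06879, so d_i2 = -14.5 cm.
The final image is virtual, 14.5 cm to the left of lens 2 (overall magnification ≈ -0.25).

14.5 cm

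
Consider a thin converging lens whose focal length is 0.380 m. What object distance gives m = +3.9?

m = −d_i/d_o ⇒ d_i = −m·d_o.
1/f = 1/d_o + 1/d_i = 1/d_o − 1/(m·d_o) = (1 − 1/m)/d_o, so d_o = f(1 − 1/m) = (0.3800)(1 − 1/(+3.9)) = 0.283 m.

0.283 m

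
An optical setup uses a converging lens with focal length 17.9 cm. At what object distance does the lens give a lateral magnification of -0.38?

m = −d_i/d_o ⇒ d_i = −m·d_o.
1/f = 1/d_o + 1/d_i = 1/d_o − 1/(m·d_o) = (1 − 1/m)/d_o, so d_o = f(1 − 1/m) = (17.90)(1 − 1/(-0.38)) = 65.0 cm.

65.0 cm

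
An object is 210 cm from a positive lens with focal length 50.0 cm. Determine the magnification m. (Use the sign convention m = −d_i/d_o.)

m = -0.312

1/d_i = 1/f − 1/d_o = 1/(50.00) − 1/(210) = 0.01524, so d_i = 65.62 cm.
m = −d_i/d_o = −(65.62)/(210) = -0.312.
The image is real, inverted and reduced, on the far side of the lens.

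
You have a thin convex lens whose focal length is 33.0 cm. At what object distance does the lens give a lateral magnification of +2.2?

18.0 cm

m = −d_i/d_o ⇒ d_i = −m·d_o.
1/f = 1/d_o + 1/d_i = 1/d_o − 1/(m·d_o) = (1 − 1/m)/d_o, so d_o = f(1 − 1/m) = (33.00)(1 − 1/(+2.2)) = 18.0 cm.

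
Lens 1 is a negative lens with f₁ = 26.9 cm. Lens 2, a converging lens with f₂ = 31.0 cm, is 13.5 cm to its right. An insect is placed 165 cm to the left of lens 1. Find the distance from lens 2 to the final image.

202 cm

Lens 1 is diverging, so f₁ = −26.9 cm.
Lens 1: 1/d_i1 = 1/f₁ − 1/d_o1 = 1/(-26.9) − 1/(165) = -0.04324, so d_i1 = -23.13 cm.
The intermediate image is 23.13 cm to the left of lens 1 (virtual), which is 13.5 − (-23.13) = 36.63 cm to the left of lens 2, so d_o2 = +36.63 cm.
Lens 2: 1/d_i2 = 1/f₂ − 1/d_o2 = 1/(31.0) − 1/(36.63) = 0.004958, so d_i2 = 202 cm.
The final image is real, 202 cm to the right of lens 2 (overall magnification ≈ -0.77).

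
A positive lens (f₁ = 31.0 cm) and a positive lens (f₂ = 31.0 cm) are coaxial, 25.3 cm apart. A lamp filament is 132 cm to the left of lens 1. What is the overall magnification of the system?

m = -0.206

Lens 1: 1/d_i1 = 1/(31.0) − 1/(132) = 0.02468, so d_i1 = 40.51 cm; m₁ = −d_i1/d_o1 = -0.3069.
d_o2 = 25.3 − (40.51) = -15.21 cm (virtual object).
Lens 2: 1/d_i2 = 1/(31.0) − 1/(-15.21) = 0.09800, so d_i2 = 10.20 cm; m₂ = −d_i2/d_o2 = +0.6709.
m = m₁·m₂ = (-0.3069)(+0.6709) = -0.206.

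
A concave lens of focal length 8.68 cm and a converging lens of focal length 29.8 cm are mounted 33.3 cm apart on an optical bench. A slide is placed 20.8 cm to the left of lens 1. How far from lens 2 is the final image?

122 cm

Lens 1 is diverging, so f₁ = −8.68 cm.
Lens 1: 1/d_i1 = 1/f₁ − 1/d_o1 = 1/(-8.68) − 1/(20.8) = -0.1633, so d_i1 = -6.124 cm.
The intermediate image is 6.124 cm to the left of lens 1 (virtual), which is 33.3 − (-6.124) = 39.42 cm to the left of lens 2, so d_o2 = +39.42 cm.
Lens 2: 1/d_i2 = 1/f₂ − 1/d_o2 = 1/(29.8) − 1/(39.42) = 0.008189, so d_i2 = 122 cm.
The final image is real, 122 cm to the right of lens 2 (overall magnification ≈ -0.91).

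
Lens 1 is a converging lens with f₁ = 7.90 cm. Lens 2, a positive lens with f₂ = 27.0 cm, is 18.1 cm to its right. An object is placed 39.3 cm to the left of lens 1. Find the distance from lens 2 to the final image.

11.8 cm

Lens 1: 1/d_i1 = 1/f₁ − 1/d_o1 = 1/(7.90) − 1/(39.3) = 0.1011, so d_i1 = 9.888 cm.
The intermediate image is 9.888 cm to the right of lens 1, which is 18.1 − (9.888) = 8.212 cm to the left of lens 2, so d_o2 = +8.212 cm.
Lens 2: 1/d_i2 = 1/f₂ − 1/d_o2 = 1/(27.0) − 1/(8.212) = -0.08474, so d_i2 = -11.8 cm.
The final image is virtual, 11.8 cm to the left of lens 2 (overall magnification ≈ -0.36).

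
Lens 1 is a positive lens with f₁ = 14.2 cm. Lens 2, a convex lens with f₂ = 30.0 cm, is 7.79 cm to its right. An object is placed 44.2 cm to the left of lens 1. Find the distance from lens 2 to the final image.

9.13 cm

Lens 1: 1/d_i1 = 1/f₁ − 1/d_o1 = 1/(14.2) − 1/(44.2) = 0.04780, so d_i1 = 20.92 cm.
The intermediate image is 20.92 cm to the right of lens 1, which lies 13.13 cm to the right of lens 2 — a virtual object — so d_o2 = −13.13 cm.
Lens 2: 1/d_i2 = 1/f₂ − 1/d_o2 = 1/(30.0) − 1/(-13.13) = 0.1095, so d_i2 = 9.13 cm.
The final image is real, 9.13 cm to the right of lens 2 (overall magnification ≈ -0.33).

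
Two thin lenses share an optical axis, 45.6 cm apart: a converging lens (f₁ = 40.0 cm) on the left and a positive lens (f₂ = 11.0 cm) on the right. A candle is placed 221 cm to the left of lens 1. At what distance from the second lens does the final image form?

2.50 cm

Lens 1: 1/d_i1 = 1/f₁ − 1/d_o1 = 1/(40.0) − 1/(221) = 0.02048, so d_i1 = 48.84 cm.
The intermediate image is 48.84 cm to the right of lens 1, which lies 3.240 cm to the right of lens 2 — a virtual object — so d_o2 = −3.240 cm.
Lens 2: 1/d_i2 = 1/f₂ − 1/d_o2 = 1/(11.0) − 1/(-3.240) = 0.3996, so d_i2 = 2.50 cm.
The final image is real, 2.50 cm to the right of lens 2 (overall magnification ≈ -0.17).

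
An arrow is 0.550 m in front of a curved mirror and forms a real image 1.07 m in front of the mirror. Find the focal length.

Real image ⇒ d_i = +1.07 m.
1/f = 1/d_o + 1/d_i = 1/(0.550) + 1/(1.07) = 2.753, so f = 0.363 m.
Since f is positive, the curved mirror is concave.

f = 0.363 m (concave)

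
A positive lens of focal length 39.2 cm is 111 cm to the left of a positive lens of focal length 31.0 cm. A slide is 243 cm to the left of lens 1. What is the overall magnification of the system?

m = +0.179

Lens 1: 1/d_i1 = 1/(39.2) − 1/(243) = 0.02139, so d_i1 = 46.74 cm; m₁ = −d_i1/d_o1 = -0.1923.
d_o2 = 111 − (46.74) = 64.26 cm.
Lens 2: 1/d_i2 = 1/(31.0) − 1/(64.26) = 0.01670, so d_i2 = 59.89 cm; m₂ = −d_i2/d_o2 = -0.9321.
m = m₁·m₂ = (-0.1923)(-0.9321) = +0.179.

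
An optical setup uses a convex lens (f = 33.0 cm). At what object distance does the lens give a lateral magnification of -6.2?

38.3 cm

m = −d_i/d_o ⇒ d_i = −m·d_o.
1/f = 1/d_o + 1/d_i = 1/d_o − 1/(m·d_o) = (1 − 1/m)/d_o, so d_o = f(1 − 1/m) = (33.00)(1 − 1/(-6.2)) = 38.3 cm.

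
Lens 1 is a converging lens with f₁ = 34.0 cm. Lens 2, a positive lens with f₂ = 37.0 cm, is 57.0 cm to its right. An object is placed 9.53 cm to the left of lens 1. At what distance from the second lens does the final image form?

78.2 cm

Lens 1: 1/d_i1 = 1/f₁ − 1/d_o1 = 1/(34.0) − 1/(9.53) = -0.07552, so d_i1 = -13.24 cm.
The intermediate image is 13.24 cm to the left of lens 1 (virtual), which is 57.0 − (-13.24) = 70.24 cm to the left of lens 2, so d_o2 = +70.24 cm.
Lens 2: 1/d_i2 = 1/f₂ − 1/d_o2 = 1/(37.0) − 1/(70.24) = 0.01279, so d_i2 = 78.2 cm.
The final image is real, 78.2 cm to the right of lens 2 (overall magnification ≈ -1.5).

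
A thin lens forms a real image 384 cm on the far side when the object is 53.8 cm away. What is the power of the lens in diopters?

d_i = +384 cm.
1/f = 1/d_o + 1/d_i = 1/(53.8) + 1/(384) = 0.02119 cm⁻¹.
f = 47.19 cm = 0.4719 m, so P = 1/f = +2.12 D.

P = +2.12 D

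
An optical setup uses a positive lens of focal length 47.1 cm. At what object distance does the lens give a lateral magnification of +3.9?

m = −d_i/d_o ⇒ d_i = −m·d_o.
1/f = 1/d_o + 1/d_i = 1/d_o − 1/(m·d_o) = (1 − 1/m)/d_o, so d_o = f(1 − 1/m) = (47.10)(1 − 1/(+3.9)) = 35.0 cm.

35.0 cm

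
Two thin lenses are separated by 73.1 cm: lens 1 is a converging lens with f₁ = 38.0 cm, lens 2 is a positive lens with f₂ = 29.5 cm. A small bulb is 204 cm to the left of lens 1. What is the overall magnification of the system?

Lens 1: 1/d_i1 = 1/(38.0) − 1/(204) = 0.02141, so d_i1 = 46.70 cm; m₁ = −d_i1/d_o1 = -0.2289.
d_o2 = 73.1 − (46.70) = 26.40 cm.
Lens 2: 1/d_i2 = 1/(29.5) − 1/(26.40) = -0.003980, so d_i2 = -251.2 cm; m₂ = −d_i2/d_o2 = +9.516.
m = m₁·m₂ = (-0.2289)(+9.516) = -2.18.

m = -2.18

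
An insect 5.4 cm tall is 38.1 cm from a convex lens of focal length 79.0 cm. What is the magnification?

1/d_i = 1/f − 1/d_o = 1/(79.00) − 1/(38.1) = -0.01359, so d_i = -73.59 cm.
m = −d_i/d_o = −(-73.59)/(38.1) = +1.93.
The image is virtual, upright and enlarged, on the same side as the object.

m = +1.93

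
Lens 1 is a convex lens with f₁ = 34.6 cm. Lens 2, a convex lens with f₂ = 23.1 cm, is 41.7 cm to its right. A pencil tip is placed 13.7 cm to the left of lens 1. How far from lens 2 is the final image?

36.0 cm

Lens 1: 1/d_i1 = 1/f₁ − 1/d_o1 = 1/(34.6) − 1/(13.7) = -0.04409, so d_i1 = -22.68 cm.
The intermediate image is 22.68 cm to the left of lens 1 (virtual), which is 41.7 − (-22.68) = 64.38 cm to the left of lens 2, so d_o2 = +64.38 cm.
Lens 2: 1/d_i2 = 1/f₂ − 1/d_o2 = 1/(23.1) − 1/(64.38) = 0.02776, so d_i2 = 36.0 cm.
The final image is real, 36.0 cm to the right of lens 2 (overall magnification ≈ -0.93).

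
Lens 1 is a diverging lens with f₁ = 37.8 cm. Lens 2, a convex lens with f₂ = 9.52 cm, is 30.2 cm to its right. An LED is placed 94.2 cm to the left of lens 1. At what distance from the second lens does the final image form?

11.4 cm

Lens 1 is diverging, so f₁ = −37.8 cm.
Lens 1: 1/d_i1 = 1/f₁ − 1/d_o1 = 1/(-37.8) − 1/(94.2) = -0.03707, so d_i1 = -26.98 cm.
The intermediate image is 26.98 cm to the left of lens 1 (virtual), which is 30.2 − (-26.98) = 57.18 cm to the left of lens 2, so d_o2 = +57.18 cm.
Lens 2: 1/d_i2 = 1/f₂ − 1/d_o2 = 1/(9.52) − 1/(57.18) = 0.08755, so d_i2 = 11.4 cm.
The final image is real, 11.4 cm to the right of lens 2 (overall magnification ≈ -0.057).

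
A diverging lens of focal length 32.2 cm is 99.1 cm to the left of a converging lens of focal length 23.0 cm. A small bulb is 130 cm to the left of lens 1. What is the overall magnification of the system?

f₁ = −32.2 cm (diverging).
Lens 1: 1/d_i1 = 1/(-32.2) − 1/(130) = -0.03875, so d_i1 = -25.81 cm; m₁ = −d_i1/d_o1 = +0.1985.
d_o2 = 99.1 − (-25.81) = 124.9 cm.
Lens 2: 1/d_i2 = 1/(23.0) − 1/(124.9) = 0.03547, so d_i2 = 28.19 cm; m₂ = −d_i2/d_o2 = -0.2257.
m = m₁·m₂ = (+0.1985)(-0.2257) = -0.0448.

m = -0.0448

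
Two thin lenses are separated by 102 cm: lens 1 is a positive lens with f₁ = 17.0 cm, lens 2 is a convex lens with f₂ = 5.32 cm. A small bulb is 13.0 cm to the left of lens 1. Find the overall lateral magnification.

Lens 1: 1/d_i1 = 1/(17.0) − 1/(13.0) = -0.01810, so d_i1 = -55.25 cm; m₁ = −d_i1/d_o1 = +4.250.
d_o2 = 102 − (-55.25) = 157.2 cm.
Lens 2: 1/d_i2 = 1/(5.32) − 1/(157.2) = 0.1816, so d_i2 = 5.506 cm; m₂ = −d_i2/d_o2 = -0.03503.
m = m₁·m₂ = (+4.250)(-0.03503) = -0.149.

m = -0.149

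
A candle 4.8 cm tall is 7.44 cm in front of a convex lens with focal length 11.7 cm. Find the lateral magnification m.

1/d_i = 1/f − 1/d_o = 1/(11.70) − 1/(7.44) = -0.04894, so d_i = -20.43 cm.
m = −d_i/d_o = −(-20.43)/(7.44) = +2.75.
The image is virtual, upright and enlarged, on the same side as the object.

m = +2.75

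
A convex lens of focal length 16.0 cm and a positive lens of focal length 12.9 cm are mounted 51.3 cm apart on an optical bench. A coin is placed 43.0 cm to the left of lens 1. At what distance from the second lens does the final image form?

Lens 1: 1/d_i1 = 1/f₁ − 1/d_o1 = 1/(16.0) − 1/(43.0) = 0.03924, so d_i1 = 25.48 cm.
The intermediate image is 25.48 cm to the right of lens 1, which is 51.3 − (25.48) = 25.82 cm to the left of lens 2, so d_o2 = +25.82 cm.
Lens 2: 1/d_i2 = 1/f₂ − 1/d_o2 = 1/(12.9) − 1/(25.82) = 0.03879, so d_i2 = 25.8 cm.
The final image is real, 25.8 cm to the right of lens 2 (overall magnification ≈ 0.59).

25.8 cm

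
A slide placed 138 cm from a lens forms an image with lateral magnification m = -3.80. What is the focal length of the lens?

f = 109 cm (converging)

m = −d_i/d_o ⇒ d_i = −m·d_o = −(-3.80)·(138) = 524.4 cm.
1/f = 1/d_o + 1/d_i = 1/(138) + 1/(524.4) = 0.009153, so f = 109 cm.
Since f is positive, the lens is converging.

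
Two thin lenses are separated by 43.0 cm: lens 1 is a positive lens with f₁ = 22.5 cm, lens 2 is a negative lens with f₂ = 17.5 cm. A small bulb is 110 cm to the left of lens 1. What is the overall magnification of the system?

Lens 1: 1/d_i1 = 1/(22.5) − 1/(110) = 0.03535, so d_i1 = 28.29 cm; m₁ = −d_i1/d_o1 = -0.2572.
d_o2 = 43.0 − (28.29) = 14.71 cm.
f₂ = −17.5 cm (diverging).
Lens 2: 1/d_i2 = 1/(-17.5) − 1/(14.71) = -0.1251, so d_i2 = -7.992 cm; m₂ = −d_i2/d_o2 = +0.5433.
m = m₁·m₂ = (-0.2572)(+0.5433) = -0.140.

m = -0.140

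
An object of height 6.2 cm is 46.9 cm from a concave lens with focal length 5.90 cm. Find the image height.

For a concave lens, f = -5.90 cm.
1/d_i = 1/f − 1/d_o = 1/(-5.900) − 1/(46.9) = -0.1908, so d_i = -5.241 cm.
m = −d_i/d_o = +0.1117.
|h_i| = |m|·h_o = 0.1117 × 6.2 = 0.693 cm. The image is virtual, upright and reduced, on the same side as the object.

0.693 cm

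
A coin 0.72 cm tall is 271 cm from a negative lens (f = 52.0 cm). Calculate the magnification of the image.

m = +0.161

For a negative lens, f = -52.0 cm.
1/d_i = 1/f − 1/d_o = 1/(-52.00) − 1/(271) = -0.02292, so d_i = -43.63 cm.
m = −d_i/d_o = −(-43.63)/(271) = +0.161.
The image is virtual, upright and reduced, on the same side as the object.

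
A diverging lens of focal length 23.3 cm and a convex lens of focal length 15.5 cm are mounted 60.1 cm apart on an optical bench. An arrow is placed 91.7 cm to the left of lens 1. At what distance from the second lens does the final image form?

Lens 1 is diverging, so f₁ = −23.3 cm.
Lens 1: 1/d_i1 = 1/f₁ − 1/d_o1 = 1/(-23.3) − 1/(91.7) = -0.05382, so d_i1 = -18.58 cm.
The intermediate image is 18.58 cm to the left of lens 1 (virtual), which is 60.1 − (-18.58) = 78.68 cm to the left of lens 2, so d_o2 = +78.68 cm.
Lens 2: 1/d_i2 = 1/f₂ − 1/d_o2 = 1/(15.5) − 1/(78.68) = 0.05181, so d_i2 = 19.3 cm.
The final image is real, 19.3 cm to the right of lens 2 (overall magnification ≈ -0.050).

19.3 cm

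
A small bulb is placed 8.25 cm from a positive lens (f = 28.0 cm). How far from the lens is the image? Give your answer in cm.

11.7 cm

Lens equation: 1/s_i = 1/f − 1/s_o = 1/(28.00) − 1/(8.25) = 0.03571 − 0.1212 = -0.08550, so s_i = -11.7 cm.
The image is virtual, upright and enlarged, on the same side as the object.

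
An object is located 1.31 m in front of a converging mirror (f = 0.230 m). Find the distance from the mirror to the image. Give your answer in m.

0.279 m

Mirror equation: 1/s_i = 1/f − 1/s_o = 1/(0.2300) − 1/(1.31) = 4.348 − 0.7634 = 3.584, so s_i = 0.279 m.
The image is real, inverted and reduced, in front of the mirror.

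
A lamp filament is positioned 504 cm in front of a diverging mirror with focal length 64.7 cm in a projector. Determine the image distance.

57.3 cm

For a diverging mirror, f = -64.7 cm.
Mirror equation: 1/q = 1/f − 1/p = 1/(-64.70) − 1/(504) = -0.01546 − 0.001984 = -0.01744, so q = -57.3 cm.
The image is virtual, upright and reduced, behind the mirror.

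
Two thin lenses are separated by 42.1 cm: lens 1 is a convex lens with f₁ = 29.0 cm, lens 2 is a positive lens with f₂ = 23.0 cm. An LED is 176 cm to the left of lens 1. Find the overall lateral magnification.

m = -0.290

Lens 1: 1/d_i1 = 1/(29.0) − 1/(176) = 0.02880, so d_i1 = 34.72 cm; m₁ = −d_i1/d_o1 = -0.1973.
d_o2 = 42.1 − (34.72) = 7.380 cm.
Lens 2: 1/d_i2 = 1/(23.0) − 1/(7.380) = -0.09202, so d_i2 = -10.87 cm; m₂ = −d_i2/d_o2 = +1.472.
m = m₁·m₂ = (-0.1973)(+1.472) = -0.290.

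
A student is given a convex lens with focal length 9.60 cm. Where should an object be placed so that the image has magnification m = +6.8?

8.19 cm

m = −d_i/d_o ⇒ d_i = −m·d_o.
1/f = 1/d_o + 1/d_i = 1/d_o − 1/(m·d_o) = (1 − 1/m)/d_o, so d_o = f(1 − 1/m) = (9.600)(1 − 1/(+6.8)) = 8.19 cm.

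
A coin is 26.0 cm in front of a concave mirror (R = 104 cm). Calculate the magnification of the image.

f = R/2 = 104/2 = 52.00 cm.
1/d_i = 1/f − 1/d_o = 1/(52.00) − 1/(26.0) = -0.01923, so d_i = -52.00 cm.
m = −d_i/d_o = −(-52.00)/(26.0) = +2.00.
The image is virtual, upright and enlarged, behind the mirror.

m = +2.00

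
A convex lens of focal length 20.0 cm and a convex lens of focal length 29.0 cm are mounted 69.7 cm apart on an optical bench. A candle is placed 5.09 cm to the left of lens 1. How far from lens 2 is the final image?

Lens 1: 1/d_i1 = 1/f₁ − 1/d_o1 = 1/(20.0) − 1/(5.09) = -0.1465, so d_i1 = -6.828 cm.
The intermediate image is 6.828 cm to the left of lens 1 (virtual), which is 69.7 − (-6.828) = 76.53 cm to the left of lens 2, so d_o2 = +76.53 cm.
Lens 2: 1/d_i2 = 1/f₂ − 1/d_o2 = 1/(29.0) − 1/(76.53) = 0.02142, so d_i2 = 46.7 cm.
The final image is real, 46.7 cm to the right of lens 2 (overall magnification ≈ -0.82).

46.7 cm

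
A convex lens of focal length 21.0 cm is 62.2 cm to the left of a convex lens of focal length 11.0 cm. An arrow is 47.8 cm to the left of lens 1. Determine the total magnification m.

m = +0.627

Lens 1: 1/d_i1 = 1/(21.0) − 1/(47.8) = 0.02670, so d_i1 = 37.46 cm; m₁ = −d_i1/d_o1 = -0.7837.
d_o2 = 62.2 − (37.46) = 24.74 cm.
Lens 2: 1/d_i2 = 1/(11.0) − 1/(24.74) = 0.05049, so d_i2 = 19.81 cm; m₂ = −d_i2/d_o2 = -0.8006.
m = m₁·m₂ = (-0.7837)(-0.8006) = +0.627.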